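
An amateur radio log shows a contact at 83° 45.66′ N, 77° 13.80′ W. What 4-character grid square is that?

Offset from 180°W / 90°S: lon 102.77°, lat 173.76°.
Field: lon ⌊102.77/20⌋ = 5 → F; lat ⌊173.76/10⌋ = 17 → R.
Square: lon ⌊2.77/2⌋ = 1; lat ⌊3.76/1⌋ = 3.

FR13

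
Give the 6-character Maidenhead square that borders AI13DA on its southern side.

AI12dx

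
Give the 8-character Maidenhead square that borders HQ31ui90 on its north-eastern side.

Longitude extended square 9; +1 → 10, wraps to 0, carry into subsquare.
Longitude subsquare u = 20; +1 → 21 = v.
Latitude extended square 0; +1 → 1.

HQ31vi01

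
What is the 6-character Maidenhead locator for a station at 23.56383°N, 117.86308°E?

OL83wn

Offset from 180°W / 90°S: lon 297.8631°, lat 113.5638°.
Field: 297.8631/20 → 14 → O, 113.5638/10 → 11 → L; chars OL.
Square: 17.8631/2 → 8, 3.5638/1 → 3; chars 83.
Subsquare: 1.8631/0.0833333 → 22 → w, 0.5638/0.0416667 → 13 → n; chars wn.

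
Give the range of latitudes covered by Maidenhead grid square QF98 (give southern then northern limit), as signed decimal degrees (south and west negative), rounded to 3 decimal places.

Field Q=16, F=5: +16·20° lon, +5·10° lat → SW at lon 140°, lat -40°.
Square 9, 8: +9·2° lon, +8·1° lat → SW at lon 158°, lat -32°.
Cell spans 2° lon × 1° lat.
south -32.000, north -31.000.

-32.000, -31.000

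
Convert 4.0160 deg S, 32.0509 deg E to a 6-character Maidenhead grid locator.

KI65ax

Add 180° to longitude and 90° to latitude: 212.0509, 85.9840.
Field: 212.0509/20 → 10 → K, 85.9840/10 → 8 → I; chars KI.
Square: 12.0509/2 → 6, 5.9840/1 → 5; chars 65.
Subsquare: 0.0509/0.0833333 → 0 → a, 0.9840/0.0416667 → 23 → x; chars ax.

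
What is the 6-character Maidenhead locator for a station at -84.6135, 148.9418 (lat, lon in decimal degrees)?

QA45lj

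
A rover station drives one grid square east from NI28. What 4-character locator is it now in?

NI38

Longitude square 2; +1 → 3.
The latitude characters are unchanged.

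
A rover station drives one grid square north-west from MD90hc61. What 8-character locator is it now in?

MD90hc52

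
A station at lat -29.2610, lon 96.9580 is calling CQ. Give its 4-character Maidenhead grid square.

NG80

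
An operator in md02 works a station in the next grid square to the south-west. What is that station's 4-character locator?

Longitude square 0; −1 → -1, wraps to 9, carry into field.
Longitude field M = 12; −1 → 11 = L.
Latitude square 2; −1 → 1.

LD91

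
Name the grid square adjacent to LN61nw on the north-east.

LN61ox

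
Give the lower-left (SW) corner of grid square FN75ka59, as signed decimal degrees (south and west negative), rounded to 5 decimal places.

Field F=5, N=13: +5·20° lon, +13·10° lat → SW at lon -80°, lat 40°.
Square 7, 5: +7·2° lon, +5·1° lat → SW at lon -66°, lat 45°.
Subsquare k=10, a=0: +10·0.0833333° lon, +0·0.0416667° lat → SW at lon -65.1667°, lat 45°.
Extended square 5, 9: +5·0.00833333° lon, +9·0.00416667° lat → SW at lon -65.125°, lat 45.0375°.
latitude 45.03750, longitude -65.12500.

45.03750, -65.12500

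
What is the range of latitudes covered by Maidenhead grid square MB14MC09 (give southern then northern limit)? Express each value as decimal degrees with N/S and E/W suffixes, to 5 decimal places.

75.87917° S, 75.87500° S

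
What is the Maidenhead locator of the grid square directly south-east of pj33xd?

PJ43ac

Longitude subsquare x = 23; +1 → 24, wraps to 0 = a, carry into square.
Longitude square 3; +1 → 4.
Latitude subsquare d = 3; −1 → 2 = c.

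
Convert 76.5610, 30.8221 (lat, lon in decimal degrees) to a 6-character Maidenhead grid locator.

Offset from 180°W / 90°S: lon 210.8221°, lat 166.5610°.
Field: 210.8221/20 → 10 → K, 166.5610/10 → 16 → Q; chars KQ.
Square: 10.8221/2 → 5, 6.5610/1 → 6; chars 56.
Subsquare: 0.8221/0.0833333 → 9 → j, 0.5610/0.0416667 → 13 → n; chars jn.

KQ56jn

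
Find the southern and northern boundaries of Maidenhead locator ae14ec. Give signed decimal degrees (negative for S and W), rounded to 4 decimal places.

Field A=0, E=4: +0·20° lon, +4·10° lat → SW at lon -180°, lat -50°.
Square 1, 4: +1·2° lon, +4·1° lat → SW at lon -178°, lat -46°.
Subsquare e=4, c=2: +4·0.0833333° lon, +2·0.0416667° lat → SW at lon -177.667°, lat -45.9167°.
Cell spans 0.0833333° lon × 0.0416667° lat.
south -45.9167, north -45.8750.

-45.9167, -45.8750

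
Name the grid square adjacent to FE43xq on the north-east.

Longitude subsquare x = 23; +1 → 24, wraps to 0 = a, carry into square.
Longitude square 4; +1 → 5.
Latitude subsquare q = 16; +1 → 17 = r.

FE53ar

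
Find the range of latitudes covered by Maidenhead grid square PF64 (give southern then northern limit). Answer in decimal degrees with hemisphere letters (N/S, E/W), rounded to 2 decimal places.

Field P=15, F=5: +15·20° lon, +5·10° lat → SW at lon 120°, lat -40°.
Square 6, 4: +6·2° lon, +4·1° lat → SW at lon 132°, lat -36°.
Cell spans 2° lon × 1° lat.
south 36.00° S, north 35.00° S.

36.00° S, 35.00° S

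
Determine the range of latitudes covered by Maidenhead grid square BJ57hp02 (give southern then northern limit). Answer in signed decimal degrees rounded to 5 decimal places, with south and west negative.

7.63333, 7.63750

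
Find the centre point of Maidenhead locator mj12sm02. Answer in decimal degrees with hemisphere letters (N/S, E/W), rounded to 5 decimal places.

2.51042° N, 63.50417° E

Field M=12, J=9: +12·20° lon, +9·10° lat → SW at lon 60°, lat 0°.
Square 1, 2: +1·2° lon, +2·1° lat → SW at lon 62°, lat 2°.
Subsquare s=18, m=12: +18·0.0833333° lon, +12·0.0416667° lat → SW at lon 63.5°, lat 2.5°.
Extended square 0, 2: +0·0.00833333° lon, +2·0.00416667° lat → SW at lon 63.5°, lat 2.50833°.
Cell spans 0.00833333° lon × 0.00416667° lat. Centre is SW corner plus half of each.
latitude 2.51042° N, longitude 63.50417° E.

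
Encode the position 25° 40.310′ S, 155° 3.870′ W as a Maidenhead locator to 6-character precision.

BG24lh

Add 180° to longitude and 90° to latitude: 24.9355, 64.3282.
Field (20°×10°, letters A–R): 24.9355/20 → 1 → B, 64.3282/10 → 6 → G; chars BG.
Square (2°×1°, digits 0–9): 4.9355/2 → 2, 4.3282/1 → 4; chars 24.
Subsquare (5′×2.5′, letters a–x): 0.9355/0.0833333 → 11 → l, 0.3282/0.0416667 → 7 → h; chars lh.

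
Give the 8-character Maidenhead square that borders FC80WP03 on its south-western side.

FC80vp92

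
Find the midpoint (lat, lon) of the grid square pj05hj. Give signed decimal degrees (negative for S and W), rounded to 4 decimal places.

5.3958, 120.6250

Field P=15, J=9: +15·20° lon, +9·10° lat → SW at lon 120°, lat 0°.
Square 0, 5: +0·2° lon, +5·1° lat → SW at lon 120°, lat 5°.
Subsquare h=7, j=9: +7·0.0833333° lon, +9·0.0416667° lat → SW at lon 120.583°, lat 5.375°.
Cell spans 0.0833333° lon × 0.0416667° lat. Centre is SW corner plus half of each.
latitude 5.3958, longitude 120.6250.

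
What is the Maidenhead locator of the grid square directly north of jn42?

JN43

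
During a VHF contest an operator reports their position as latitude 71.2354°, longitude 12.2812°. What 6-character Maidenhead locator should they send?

JQ61df

Offset from 180°W / 90°S: lon 192.2812°, lat 161.2354°.
Field: 192.2812/20 → 9 → J, 161.2354/10 → 16 → Q; chars JQ.
Square: 12.2812/2 → 6, 1.2354/1 → 1; chars 61.
Subsquare: 0.2812/0.0833333 → 3 → d, 0.2354/0.0416667 → 5 → f; chars df.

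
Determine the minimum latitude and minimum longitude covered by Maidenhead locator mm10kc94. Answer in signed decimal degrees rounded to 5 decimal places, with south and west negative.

30.10000, 62.90833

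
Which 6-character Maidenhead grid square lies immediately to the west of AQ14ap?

AQ04xp

Longitude subsquare a = 0; −1 → -1, wraps to 23 = x, carry into square.
Longitude square 1; −1 → 0.
The latitude characters are unchanged.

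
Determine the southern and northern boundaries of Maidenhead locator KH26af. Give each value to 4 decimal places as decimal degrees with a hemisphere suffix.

13.7917° S, 13.7500° S

Field K=10, H=7: +10·20° lon, +7·10° lat → SW at lon 20°, lat -20°.
Square 2, 6: +2·2° lon, +6·1° lat → SW at lon 24°, lat -14°.
Subsquare a=0, f=5: +0·0.0833333° lon, +5·0.0416667° lat → SW at lon 24°, lat -13.7917°.
Cell spans 0.0833333° lon × 0.0416667° lat.
south 13.7917° S, north 13.7500° S.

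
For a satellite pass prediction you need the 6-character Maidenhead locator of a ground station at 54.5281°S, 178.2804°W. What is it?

AD05ul

Shift to the Maidenhead origin (180°W, 90°S): lon 1.7196, lat 35.4719.
Field: 1.7196/20 → 0 → A, 35.4719/10 → 3 → D; chars AD.
Square: 1.7196/2 → 0, 5.4719/1 → 5; chars 05.
Subsquare: 1.7196/0.0833333 → 20 → u, 0.4719/0.0416667 → 11 → l; chars ul.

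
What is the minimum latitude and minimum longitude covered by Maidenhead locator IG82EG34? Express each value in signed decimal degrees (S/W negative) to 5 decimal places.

Field I=8, G=6: +8·20° lon, +6·10° lat → SW at lon -20°, lat -30°.
Square 8, 2: +8·2° lon, +2·1° lat → SW at lon -4°, lat -28°.
Subsquare e=4, g=6: +4·0.0833333° lon, +6·0.0416667° lat → SW at lon -3.66667°, lat -27.75°.
Extended square 3, 4: +3·0.00833333° lon, +4·0.00416667° lat → SW at lon -3.64167°, lat -27.7333°.
latitude -27.73333, longitude -3.64167.

-27.73333, -3.64167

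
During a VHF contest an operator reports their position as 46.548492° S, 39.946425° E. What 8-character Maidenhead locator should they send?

Shift to the Maidenhead origin (180°W, 90°S): lon 219.94643, lat 43.45151.
Field: lon ⌊219.94643/20⌋ = 10 → K; lat ⌊43.45151/10⌋ = 4 → E.
Square: lon ⌊19.94643/2⌋ = 9; lat ⌊3.45151/1⌋ = 3.
Subsquare: lon ⌊1.94643/0.0833333⌋ = 23 → x; lat ⌊0.45151/0.0416667⌋ = 10 → k.
Extended square: lon ⌊0.02976/0.00833333⌋ = 3; lat ⌊0.03484/0.00416667⌋ = 8.

KE93xk38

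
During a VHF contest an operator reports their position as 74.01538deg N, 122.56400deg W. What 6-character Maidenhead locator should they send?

CQ84ra

Add 180° to longitude and 90° to latitude: 57.4360, 164.0154.
Field: 57.4360/20 → 2 → C, 164.0154/10 → 16 → Q; chars CQ.
Square: 17.4360/2 → 8, 4.0154/1 → 4; chars 84.
Subsquare: 1.4360/0.0833333 → 17 → r, 0.0154/0.0416667 → 0 → a; chars ra.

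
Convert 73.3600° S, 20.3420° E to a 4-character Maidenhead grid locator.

KB06

Offset from 180°W / 90°S: lon 200.34°, lat 16.64°.
Field: lon ⌊200.34/20⌋ = 10 → K; lat ⌊16.64/10⌋ = 1 → B.
Square: lon ⌊0.34/2⌋ = 0; lat ⌊6.64/1⌋ = 6.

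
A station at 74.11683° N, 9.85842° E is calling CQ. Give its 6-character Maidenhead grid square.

Shift to the Maidenhead origin (180°W, 90°S): lon 189.8584, lat 164.1168.
Field: lon ⌊189.8584/20⌋ = 9 → J; lat ⌊164.1168/10⌋ = 16 → Q.
Square: lon ⌊9.8584/2⌋ = 4; lat ⌊4.1168/1⌋ = 4.
Subsquare: lon ⌊1.8584/0.0833333⌋ = 22 → w; lat ⌊0.1168/0.0416667⌋ = 2 → c.

JQ44wc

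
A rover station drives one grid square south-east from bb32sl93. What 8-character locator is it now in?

BB32tl02

Longitude extended square 9; +1 → 10, wraps to 0, carry into subsquare.
Longitude subsquare s = 18; +1 → 19 = t.
Latitude extended square 3; −1 → 2.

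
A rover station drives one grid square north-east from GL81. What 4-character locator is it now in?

GL92

Longitude square 8; +1 → 9.
Latitude square 1; +1 → 2.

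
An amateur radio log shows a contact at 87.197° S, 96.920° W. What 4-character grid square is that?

Offset from 180°W / 90°S: lon 83.08°, lat 2.80°.
Field (20°×10°, letters A–R): lon ⌊83.08/20⌋ = 4 → E; lat ⌊2.80/10⌋ = 0 → A.
Square (2°×1°, digits 0–9): lon ⌊3.08/2⌋ = 1; lat ⌊2.80/1⌋ = 2.

EA12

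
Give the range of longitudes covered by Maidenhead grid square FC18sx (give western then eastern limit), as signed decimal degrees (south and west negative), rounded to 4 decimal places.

-76.5000, -76.4167

Field F=5, C=2: +5·20° lon, +2·10° lat → SW at lon -80°, lat -70°.
Square 1, 8: +1·2° lon, +8·1° lat → SW at lon -78°, lat -62°.
Subsquare s=18, x=23: +18·0.0833333° lon, +23·0.0416667° lat → SW at lon -76.5°, lat -61.0417°.
Cell spans 0.0833333° lon × 0.0416667° lat.
west -76.5000, east -76.4167.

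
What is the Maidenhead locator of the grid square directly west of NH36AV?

NH26xv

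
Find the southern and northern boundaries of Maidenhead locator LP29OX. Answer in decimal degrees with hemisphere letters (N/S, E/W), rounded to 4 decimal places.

Field L=11, P=15: +11·20° lon, +15·10° lat → SW at lon 40°, lat 60°.
Square 2, 9: +2·2° lon, +9·1° lat → SW at lon 44°, lat 69°.
Subsquare o=14, x=23: +14·0.0833333° lon, +23·0.0416667° lat → SW at lon 45.1667°, lat 69.9583°.
Cell spans 0.0833333° lon × 0.0416667° lat.
south 69.9583° N, north 70.0000° N.

69.9583° N, 70.0000° N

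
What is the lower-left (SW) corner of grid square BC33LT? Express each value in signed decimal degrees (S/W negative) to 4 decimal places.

-66.2083, -153.0833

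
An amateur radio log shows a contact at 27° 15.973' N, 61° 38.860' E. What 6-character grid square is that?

Shift to the Maidenhead origin (180°W, 90°S): lon 241.6477, lat 117.2662.
Field: lon ⌊241.6477/20⌋ = 12 → M; lat ⌊117.2662/10⌋ = 11 → L.
Square: lon ⌊1.6477/2⌋ = 0; lat ⌊7.2662/1⌋ = 7.
Subsquare: lon ⌊1.6477/0.0833333⌋ = 19 → t; lat ⌊0.2662/0.0416667⌋ = 6 → g.

ML07tg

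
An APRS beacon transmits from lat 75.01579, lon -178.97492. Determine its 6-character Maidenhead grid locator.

Add 180° to longitude and 90° to latitude: 1.0251, 165.0158.
Field: lon ⌊1.0251/20⌋ = 0 → A; lat ⌊165.0158/10⌋ = 16 → Q.
Square: lon ⌊1.0251/2⌋ = 0; lat ⌊5.0158/1⌋ = 5.
Subsquare: lon ⌊1.0251/0.0833333⌋ = 12 → m; lat ⌊0.0158/0.0416667⌋ = 0 → a.

AQ05ma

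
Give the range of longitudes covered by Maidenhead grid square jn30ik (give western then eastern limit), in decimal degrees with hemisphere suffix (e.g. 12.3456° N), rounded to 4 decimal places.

Field J=9, N=13: +9·20° lon, +13·10° lat → SW at lon 0°, lat 40°.
Square 3, 0: +3·2° lon, +0·1° lat → SW at lon 6°, lat 40°.
Subsquare i=8, k=10: +8·0.0833333° lon, +10·0.0416667° lat → SW at lon 6.66667°, lat 40.4167°.
Cell spans 0.0833333° lon × 0.0416667° lat.
west 6.6667° E, east 6.7500° E.

6.6667° E, 6.7500° E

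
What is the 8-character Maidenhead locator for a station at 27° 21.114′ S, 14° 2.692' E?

Offset from 180°W / 90°S: lon 194.04487°, lat 62.64810°.
Field: lon ⌊194.04487/20⌋ = 9 → J; lat ⌊62.64810/10⌋ = 6 → G.
Square: lon ⌊14.04487/2⌋ = 7; lat ⌊2.64810/1⌋ = 2.
Subsquare: lon ⌊0.04487/0.0833333⌋ = 0 → a; lat ⌊0.64810/0.0416667⌋ = 15 → p.
Extended square: lon ⌊0.04487/0.00833333⌋ = 5; lat ⌊0.02310/0.00416667⌋ = 5.

JG72ap55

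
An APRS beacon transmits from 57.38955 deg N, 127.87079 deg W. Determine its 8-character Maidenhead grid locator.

CO67bj53

Add 180° to longitude and 90° to latitude: 52.12921, 147.38955.
Field: 52.12921/20 → 2 → C, 147.38955/10 → 14 → O; chars CO.
Square: 12.12921/2 → 6, 7.38955/1 → 7; chars 67.
Subsquare: 0.12921/0.0833333 → 1 → b, 0.38955/0.0416667 → 9 → j; chars bj.
Extended square: 0.04588/0.00833333 → 5, 0.01455/0.00416667 → 3; chars 53.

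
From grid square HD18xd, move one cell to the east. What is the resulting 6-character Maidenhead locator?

HD28ad

Longitude subsquare x = 23; +1 → 24, wraps to 0 = a, carry into square.
Longitude square 1; +1 → 2.
The latitude characters are unchanged.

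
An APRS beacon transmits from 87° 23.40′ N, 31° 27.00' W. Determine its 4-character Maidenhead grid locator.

Shift to the Maidenhead origin (180°W, 90°S): lon 148.55, lat 177.39.
Field: 148.55/20 → 7 → H, 177.39/10 → 17 → R; chars HR.
Square: 8.55/2 → 4, 7.39/1 → 7; chars 47.

HR47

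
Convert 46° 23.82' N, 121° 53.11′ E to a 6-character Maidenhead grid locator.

Offset from 180°W / 90°S: lon 301.8852°, lat 136.3970°.
Field: lon ⌊301.8852/20⌋ = 15 → P; lat ⌊136.3970/10⌋ = 13 → N.
Square: lon ⌊1.8852/2⌋ = 0; lat ⌊6.3970/1⌋ = 6.
Subsquare: lon ⌊1.8852/0.0833333⌋ = 22 → w; lat ⌊0.3970/0.0416667⌋ = 9 → j.

PN06wj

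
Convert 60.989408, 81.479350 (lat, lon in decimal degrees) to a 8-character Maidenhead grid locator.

Add 180° to longitude and 90° to latitude: 261.47935, 150.98941.
Field (20°×10°, letters A–R): lon ⌊261.47935/20⌋ = 13 → N; lat ⌊150.98941/10⌋ = 15 → P.
Square (2°×1°, digits 0–9): lon ⌊1.47935/2⌋ = 0; lat ⌊0.98941/1⌋ = 0.
Subsquare (5′×2.5′, letters a–x): lon ⌊1.47935/0.0833333⌋ = 17 → r; lat ⌊0.98941/0.0416667⌋ = 23 → x.
Extended square (30″×15″, digits 0–9): lon ⌊0.06268/0.00833333⌋ = 7; lat ⌊0.03107/0.00416667⌋ = 7.

NP00rx77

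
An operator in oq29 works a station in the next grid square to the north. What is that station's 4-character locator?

OR20

Latitude square 9; +1 → 10, wraps to 0, carry into field.
Latitude field Q = 16; +1 → 17 = R.
The longitude characters are unchanged.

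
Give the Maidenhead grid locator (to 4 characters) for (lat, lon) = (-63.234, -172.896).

Shift to the Maidenhead origin (180°W, 90°S): lon 7.10, lat 26.77.
Field (20°×10°, letters A–R): lon ⌊7.10/20⌋ = 0 → A; lat ⌊26.77/10⌋ = 2 → C.
Square (2°×1°, digits 0–9): lon ⌊7.10/2⌋ = 3; lat ⌊6.77/1⌋ = 6.

AC36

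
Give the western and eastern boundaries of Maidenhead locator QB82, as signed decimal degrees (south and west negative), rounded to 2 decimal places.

Field Q=16, B=1: +16·20° lon, +1·10° lat → SW at lon 140°, lat -80°.
Square 8, 2: +8·2° lon, +2·1° lat → SW at lon 156°, lat -78°.
Cell spans 2° lon × 1° lat.
west 156.00, east 158.00.

156.00, 158.00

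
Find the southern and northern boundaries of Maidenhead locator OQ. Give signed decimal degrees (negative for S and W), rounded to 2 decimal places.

70.00, 80.00

Field O=14, Q=16: +14·20° lon, +16·10° lat → SW at lon 100°, lat 70°.
Cell spans 20° lon × 10° lat.
south 70.00, north 80.00.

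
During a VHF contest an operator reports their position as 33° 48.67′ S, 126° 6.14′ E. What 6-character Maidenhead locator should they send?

Add 180° to longitude and 90° to latitude: 306.1023, 56.1888.
Field: 306.1023/20 → 15 → P, 56.1888/10 → 5 → F; chars PF.
Square: 6.1023/2 → 3, 6.1888/1 → 6; chars 36.
Subsquare: 0.1023/0.0833333 → 1 → b, 0.1888/0.0416667 → 4 → e; chars be.

PF36be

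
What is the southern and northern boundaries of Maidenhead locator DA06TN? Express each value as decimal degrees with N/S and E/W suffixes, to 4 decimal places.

83.4583° S, 83.4167° S

Field D=3, A=0: +3·20° lon, +0·10° lat → SW at lon -120°, lat -90°.
Square 0, 6: +0·2° lon, +6·1° lat → SW at lon -120°, lat -84°.
Subsquare t=19, n=13: +19·0.0833333° lon, +13·0.0416667° lat → SW at lon -118.417°, lat -83.4583°.
Cell spans 0.0833333° lon × 0.0416667° lat.
south 83.4583° S, north 83.4167° S.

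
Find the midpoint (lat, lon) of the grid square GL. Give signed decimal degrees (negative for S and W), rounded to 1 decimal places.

Field G=6, L=11: +6·20° lon, +11·10° lat → SW at lon -60°, lat 20°.
Cell spans 20° lon × 10° lat. Centre is SW corner plus half of each.
latitude 25.0, longitude -50.0.

25.0, -50.0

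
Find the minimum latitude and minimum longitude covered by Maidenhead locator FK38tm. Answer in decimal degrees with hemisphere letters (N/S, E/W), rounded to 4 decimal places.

18.5000° N, 72.4167° W

Field F=5, K=10: +5·20° lon, +10·10° lat → SW at lon -80°, lat 10°.
Square 3, 8: +3·2° lon, +8·1° lat → SW at lon -74°, lat 18°.
Subsquare t=19, m=12: +19·0.0833333° lon, +12·0.0416667° lat → SW at lon -72.4167°, lat 18.5°.
latitude 18.5000° N, longitude 72.4167° W.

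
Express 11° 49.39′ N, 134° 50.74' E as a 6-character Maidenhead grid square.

PK71kt

Offset from 180°W / 90°S: lon 314.8457°, lat 101.8232°.
Field (20°×10°, letters A–R): 314.8457/20 → 15 → P, 101.8232/10 → 10 → K; chars PK.
Square (2°×1°, digits 0–9): 14.8457/2 → 7, 1.8232/1 → 1; chars 71.
Subsquare (5′×2.5′, letters a–x): 0.8457/0.0833333 → 10 → k, 0.8232/0.0416667 → 19 → t; chars kt.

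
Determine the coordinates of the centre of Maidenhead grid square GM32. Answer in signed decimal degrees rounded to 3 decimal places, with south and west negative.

Field G=6, M=12: +6·20° lon, +12·10° lat → SW at lon -60°, lat 30°.
Square 3, 2: +3·2° lon, +2·1° lat → SW at lon -54°, lat 32°.
Cell spans 2° lon × 1° lat. Centre is SW corner plus half of each.
latitude 32.500, longitude -53.000.

32.500, -53.000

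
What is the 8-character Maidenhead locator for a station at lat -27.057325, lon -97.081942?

EG12lw06

Add 180° to longitude and 90° to latitude: 82.91806, 62.94268.
Field: 82.91806/20 → 4 → E, 62.94268/10 → 6 → G; chars EG.
Square: 2.91806/2 → 1, 2.94268/1 → 2; chars 12.
Subsquare: 0.91806/0.0833333 → 11 → l, 0.94268/0.0416667 → 22 → w; chars lw.
Extended square: 0.00139/0.00833333 → 0, 0.02601/0.00416667 → 6; chars 06.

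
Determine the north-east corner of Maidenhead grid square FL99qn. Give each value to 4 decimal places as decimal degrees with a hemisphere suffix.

29.5833° N, 60.5833° W

Field F=5, L=11: +5·20° lon, +11·10° lat → SW at lon -80°, lat 20°.
Square 9, 9: +9·2° lon, +9·1° lat → SW at lon -62°, lat 29°.
Subsquare q=16, n=13: +16·0.0833333° lon, +13·0.0416667° lat → SW at lon -60.6667°, lat 29.5417°.
Cell spans 0.0833333° lon × 0.0416667° lat. NE corner is SW corner plus one full cell.
latitude 29.5833° N, longitude 60.5833° W.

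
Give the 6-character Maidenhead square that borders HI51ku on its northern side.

HI51kv

Latitude subsquare u = 20; +1 → 21 = v.
The longitude characters are unchanged.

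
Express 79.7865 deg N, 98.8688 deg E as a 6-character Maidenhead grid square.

Shift to the Maidenhead origin (180°W, 90°S): lon 278.8688, lat 169.7865.
Field: 278.8688/20 → 13 → N, 169.7865/10 → 16 → Q; chars NQ.
Square: 18.8688/2 → 9, 9.7865/1 → 9; chars 99.
Subsquare: 0.8688/0.0833333 → 10 → k, 0.7865/0.0416667 → 18 → s; chars ks.

NQ99ks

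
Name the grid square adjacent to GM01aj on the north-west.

FM91xk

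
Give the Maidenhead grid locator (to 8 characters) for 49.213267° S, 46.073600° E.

LE30as88

Offset from 180°W / 90°S: lon 226.07360°, lat 40.78673°.
Field: lon ⌊226.07360/20⌋ = 11 → L; lat ⌊40.78673/10⌋ = 4 → E.
Square: lon ⌊6.07360/2⌋ = 3; lat ⌊0.78673/1⌋ = 0.
Subsquare: lon ⌊0.07360/0.0833333⌋ = 0 → a; lat ⌊0.78673/0.0416667⌋ = 18 → s.
Extended square: lon ⌊0.07360/0.00833333⌋ = 8; lat ⌊0.03673/0.00416667⌋ = 8.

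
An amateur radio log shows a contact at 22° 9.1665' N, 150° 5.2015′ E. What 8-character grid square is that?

QL52bd06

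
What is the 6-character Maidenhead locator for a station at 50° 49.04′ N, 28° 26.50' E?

KO40ft

Shift to the Maidenhead origin (180°W, 90°S): lon 208.4417, lat 140.8173.
Field: lon ⌊208.4417/20⌋ = 10 → K; lat ⌊140.8173/10⌋ = 14 → O.
Square: lon ⌊8.4417/2⌋ = 4; lat ⌊0.8173/1⌋ = 0.
Subsquare: lon ⌊0.4417/0.0833333⌋ = 5 → f; lat ⌊0.8173/0.0416667⌋ = 19 → t.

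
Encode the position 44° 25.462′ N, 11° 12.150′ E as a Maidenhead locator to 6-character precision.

JN54ok

Shift to the Maidenhead origin (180°W, 90°S): lon 191.2025, lat 134.4244.
Field (20°×10°, letters A–R): lon ⌊191.2025/20⌋ = 9 → J; lat ⌊134.4244/10⌋ = 13 → N.
Square (2°×1°, digits 0–9): lon ⌊11.2025/2⌋ = 5; lat ⌊4.4244/1⌋ = 4.
Subsquare (5′×2.5′, letters a–x): lon ⌊1.2025/0.0833333⌋ = 14 → o; lat ⌊0.4244/0.0416667⌋ = 10 → k.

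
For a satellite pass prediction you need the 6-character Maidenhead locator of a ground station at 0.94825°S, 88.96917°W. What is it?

EI59mb

Shift to the Maidenhead origin (180°W, 90°S): lon 91.0308, lat 89.0517.
Field (20°×10°, letters A–R): 91.0308/20 → 4 → E, 89.0517/10 → 8 → I; chars EI.
Square (2°×1°, digits 0–9): 11.0308/2 → 5, 9.0517/1 → 9; chars 59.
Subsquare (5′×2.5′, letters a–x): 1.0308/0.0833333 → 12 → m, 0.0517/0.0416667 → 1 → b; chars mb.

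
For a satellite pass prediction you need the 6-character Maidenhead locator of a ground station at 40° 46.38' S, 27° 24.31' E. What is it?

KE39qf

Offset from 180°W / 90°S: lon 207.4052°, lat 49.2270°.
Field: 207.4052/20 → 10 → K, 49.2270/10 → 4 → E; chars KE.
Square: 7.4052/2 → 3, 9.2270/1 → 9; chars 39.
Subsquare: 1.4052/0.0833333 → 16 → q, 0.2270/0.0416667 → 5 → f; chars qf.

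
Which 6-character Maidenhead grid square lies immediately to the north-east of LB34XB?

Longitude subsquare x = 23; +1 → 24, wraps to 0 = a, carry into square.
Longitude square 3; +1 → 4.
Latitude subsquare b = 1; +1 → 2 = c.

LB44ac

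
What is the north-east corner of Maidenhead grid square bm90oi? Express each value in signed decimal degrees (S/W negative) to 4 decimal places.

30.3750, -140.7500

Field B=1, M=12: +1·20° lon, +12·10° lat → SW at lon -160°, lat 30°.
Square 9, 0: +9·2° lon, +0·1° lat → SW at lon -142°, lat 30°.
Subsquare o=14, i=8: +14·0.0833333° lon, +8·0.0416667° lat → SW at lon -140.833°, lat 30.3333°.
Cell spans 0.0833333° lon × 0.0416667° lat. NE corner is SW corner plus one full cell.
latitude 30.3750, longitude -140.7500.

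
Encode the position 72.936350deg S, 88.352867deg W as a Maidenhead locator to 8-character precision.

Add 180° to longitude and 90° to latitude: 91.64713, 17.06365.
Field: lon ⌊91.64713/20⌋ = 4 → E; lat ⌊17.06365/10⌋ = 1 → B.
Square: lon ⌊11.64713/2⌋ = 5; lat ⌊7.06365/1⌋ = 7.
Subsquare: lon ⌊1.64713/0.0833333⌋ = 19 → t; lat ⌊0.06365/0.0416667⌋ = 1 → b.
Extended square: lon ⌊0.06380/0.00833333⌋ = 7; lat ⌊0.02198/0.00416667⌋ = 5.

EB57tb75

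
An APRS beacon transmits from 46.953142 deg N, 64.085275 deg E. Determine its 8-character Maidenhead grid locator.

MN26bw08

Shift to the Maidenhead origin (180°W, 90°S): lon 244.08527, lat 136.95314.
Field: 244.08527/20 → 12 → M, 136.95314/10 → 13 → N; chars MN.
Square: 4.08527/2 → 2, 6.95314/1 → 6; chars 26.
Subsquare: 0.08527/0.0833333 → 1 → b, 0.95314/0.0416667 → 22 → w; chars bw.
Extended square: 0.00194/0.00833333 → 0, 0.03648/0.00416667 → 8; chars 08.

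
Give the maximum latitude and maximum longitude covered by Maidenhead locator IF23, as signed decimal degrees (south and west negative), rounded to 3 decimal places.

-36.000, -14.000

Field I=8, F=5: +8·20° lon, +5·10° lat → SW at lon -20°, lat -40°.
Square 2, 3: +2·2° lon, +3·1° lat → SW at lon -16°, lat -37°.
Cell spans 2° lon × 1° lat. NE corner is SW corner plus one full cell.
latitude -36.000, longitude -14.000.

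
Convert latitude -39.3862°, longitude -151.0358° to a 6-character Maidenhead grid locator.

BF40lo

Add 180° to longitude and 90° to latitude: 28.9642, 50.6138.
Field: 28.9642/20 → 1 → B, 50.6138/10 → 5 → F; chars BF.
Square: 8.9642/2 → 4, 0.6138/1 → 0; chars 40.
Subsquare: 0.9642/0.0833333 → 11 → l, 0.6138/0.0416667 → 14 → o; chars lo.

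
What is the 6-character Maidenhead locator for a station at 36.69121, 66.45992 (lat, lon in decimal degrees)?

Offset from 180°W / 90°S: lon 246.4599°, lat 126.6912°.
Field (20°×10°, letters A–R): 246.4599/20 → 12 → M, 126.6912/10 → 12 → M; chars MM.
Square (2°×1°, digits 0–9): 6.4599/2 → 3, 6.6912/1 → 6; chars 36.
Subsquare (5′×2.5′, letters a–x): 0.4599/0.0833333 → 5 → f, 0.6912/0.0416667 → 16 → q; chars fq.

MM36fq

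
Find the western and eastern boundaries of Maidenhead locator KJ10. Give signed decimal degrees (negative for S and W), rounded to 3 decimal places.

Field K=10, J=9: +10·20° lon, +9·10° lat → SW at lon 20°, lat 0°.
Square 1, 0: +1·2° lon, +0·1° lat → SW at lon 22°, lat 0°.
Cell spans 2° lon × 1° lat.
west 22.000, east 24.000.

22.000, 24.000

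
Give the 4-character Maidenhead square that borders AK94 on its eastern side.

Longitude square 9; +1 → 10, wraps to 0, carry into field.
Longitude field A = 0; +1 → 1 = B.
The latitude characters are unchanged.

BK04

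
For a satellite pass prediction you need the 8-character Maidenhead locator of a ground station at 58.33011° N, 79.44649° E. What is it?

MO98rh39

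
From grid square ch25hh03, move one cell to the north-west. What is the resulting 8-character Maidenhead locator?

CH25gh94

Longitude extended square 0; −1 → -1, wraps to 9, carry into subsquare.
Longitude subsquare h = 7; −1 → 6 = g.
Latitude extended square 3; +1 → 4.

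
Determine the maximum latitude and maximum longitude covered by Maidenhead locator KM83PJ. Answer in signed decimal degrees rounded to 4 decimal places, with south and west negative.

Field K=10, M=12: +10·20° lon, +12·10° lat → SW at lon 20°, lat 30°.
Square 8, 3: +8·2° lon, +3·1° lat → SW at lon 36°, lat 33°.
Subsquare p=15, j=9: +15·0.0833333° lon, +9·0.0416667° lat → SW at lon 37.25°, lat 33.375°.
Cell spans 0.0833333° lon × 0.0416667° lat. NE corner is SW corner plus one full cell.
latitude 33.4167, longitude 37.3333.

33.4167, 37.3333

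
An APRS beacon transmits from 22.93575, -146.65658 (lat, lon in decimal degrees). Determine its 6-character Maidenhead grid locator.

BL62qw

Add 180° to longitude and 90° to latitude: 33.3434, 112.9357.
Field: 33.3434/20 → 1 → B, 112.9357/10 → 11 → L; chars BL.
Square: 13.3434/2 → 6, 2.9357/1 → 2; chars 62.
Subsquare: 1.3434/0.0833333 → 16 → q, 0.9357/0.0416667 → 22 → w; chars qw.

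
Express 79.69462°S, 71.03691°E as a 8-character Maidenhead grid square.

MB50mh43

Offset from 180°W / 90°S: lon 251.03691°, lat 10.30538°.
Field (20°×10°, letters A–R): 251.03691/20 → 12 → M, 10.30538/10 → 1 → B; chars MB.
Square (2°×1°, digits 0–9): 11.03691/2 → 5, 0.30538/1 → 0; chars 50.
Subsquare (5′×2.5′, letters a–x): 1.03691/0.0833333 → 12 → m, 0.30538/0.0416667 → 7 → h; chars mh.
Extended square (30″×15″, digits 0–9): 0.03691/0.00833333 → 4, 0.01371/0.00416667 → 3; chars 43.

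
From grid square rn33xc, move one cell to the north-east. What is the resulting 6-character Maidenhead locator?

RN43ad

Longitude subsquare x = 23; +1 → 24, wraps to 0 = a, carry into square.
Longitude square 3; +1 → 4.
Latitude subsquare c = 2; +1 → 3 = d.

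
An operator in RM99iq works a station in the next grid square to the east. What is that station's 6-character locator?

RM99jq

Longitude subsquare i = 8; +1 → 9 = j.
The latitude characters are unchanged.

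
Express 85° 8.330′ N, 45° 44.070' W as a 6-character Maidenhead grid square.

Shift to the Maidenhead origin (180°W, 90°S): lon 134.2655, lat 175.1388.
Field: 134.2655/20 → 6 → G, 175.1388/10 → 17 → R; chars GR.
Square: 14.2655/2 → 7, 5.1388/1 → 5; chars 75.
Subsquare: 0.2655/0.0833333 → 3 → d, 0.1388/0.0416667 → 3 → d; chars dd.

GR75dd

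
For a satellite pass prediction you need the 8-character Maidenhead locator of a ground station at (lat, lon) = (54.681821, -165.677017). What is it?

Offset from 180°W / 90°S: lon 14.32298°, lat 144.68182°.
Field: lon ⌊14.32298/20⌋ = 0 → A; lat ⌊144.68182/10⌋ = 14 → O.
Square: lon ⌊14.32298/2⌋ = 7; lat ⌊4.68182/1⌋ = 4.
Subsquare: lon ⌊0.32298/0.0833333⌋ = 3 → d; lat ⌊0.68182/0.0416667⌋ = 16 → q.
Extended square: lon ⌊0.07298/0.00833333⌋ = 8; lat ⌊0.01515/0.00416667⌋ = 3.

AO74dq83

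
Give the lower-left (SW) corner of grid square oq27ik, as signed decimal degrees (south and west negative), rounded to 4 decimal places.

Field O=14, Q=16: +14·20° lon, +16·10° lat → SW at lon 100°, lat 70°.
Square 2, 7: +2·2° lon, +7·1° lat → SW at lon 104°, lat 77°.
Subsquare i=8, k=10: +8·0.0833333° lon, +10·0.0416667° lat → SW at lon 104.667°, lat 77.4167°.
latitude 77.4167, longitude 104.6667.

77.4167, 104.6667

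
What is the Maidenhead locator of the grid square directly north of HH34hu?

Latitude subsquare u = 20; +1 → 21 = v.
The longitude characters are unchanged.

HH34hv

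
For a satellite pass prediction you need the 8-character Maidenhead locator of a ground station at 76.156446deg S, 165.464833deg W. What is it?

Shift to the Maidenhead origin (180°W, 90°S): lon 14.53517, lat 13.84355.
Field: lon ⌊14.53517/20⌋ = 0 → A; lat ⌊13.84355/10⌋ = 1 → B.
Square: lon ⌊14.53517/2⌋ = 7; lat ⌊3.84355/1⌋ = 3.
Subsquare: lon ⌊0.53517/0.0833333⌋ = 6 → g; lat ⌊0.84355/0.0416667⌋ = 20 → u.
Extended square: lon ⌊0.03517/0.00833333⌋ = 4; lat ⌊0.01022/0.00416667⌋ = 2.

AB73gu42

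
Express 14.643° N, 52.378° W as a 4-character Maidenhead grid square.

GK34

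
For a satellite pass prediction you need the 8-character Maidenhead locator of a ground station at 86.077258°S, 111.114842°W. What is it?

Offset from 180°W / 90°S: lon 68.88516°, lat 3.92274°.
Field: lon ⌊68.88516/20⌋ = 3 → D; lat ⌊3.92274/10⌋ = 0 → A.
Square: lon ⌊8.88516/2⌋ = 4; lat ⌊3.92274/1⌋ = 3.
Subsquare: lon ⌊0.88516/0.0833333⌋ = 10 → k; lat ⌊0.92274/0.0416667⌋ = 22 → w.
Extended square: lon ⌊0.05182/0.00833333⌋ = 6; lat ⌊0.00608/0.00416667⌋ = 1.

DA43kw61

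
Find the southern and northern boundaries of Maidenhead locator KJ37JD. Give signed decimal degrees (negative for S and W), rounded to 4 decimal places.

7.1250, 7.1667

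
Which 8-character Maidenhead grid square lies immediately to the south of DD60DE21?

DD60de20

Latitude extended square 1; −1 → 0.
The longitude characters are unchanged.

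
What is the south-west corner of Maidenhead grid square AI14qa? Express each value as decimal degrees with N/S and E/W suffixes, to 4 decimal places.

6.0000° S, 176.6667° W

Field A=0, I=8: +0·20° lon, +8·10° lat → SW at lon -180°, lat -10°.
Square 1, 4: +1·2° lon, +4·1° lat → SW at lon -178°, lat -6°.
Subsquare q=16, a=0: +16·0.0833333° lon, +0·0.0416667° lat → SW at lon -176.667°, lat -6°.
latitude 6.0000° S, longitude 176.6667° W.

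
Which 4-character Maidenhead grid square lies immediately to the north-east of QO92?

Longitude square 9; +1 → 10, wraps to 0, carry into field.
Longitude field Q = 16; +1 → 17 = R.
Latitude square 2; +1 → 3.

RO03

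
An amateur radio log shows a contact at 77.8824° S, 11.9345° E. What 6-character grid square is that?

JB52xc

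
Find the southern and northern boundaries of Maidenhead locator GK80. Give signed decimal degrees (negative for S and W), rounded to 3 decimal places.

10.000, 11.000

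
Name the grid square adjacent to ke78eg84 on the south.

Latitude extended square 4; −1 → 3.
The longitude characters are unchanged.

KE78eg83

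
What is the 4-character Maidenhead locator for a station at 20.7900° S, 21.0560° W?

HG99

Shift to the Maidenhead origin (180°W, 90°S): lon 158.94, lat 69.21.
Field: lon ⌊158.94/20⌋ = 7 → H; lat ⌊69.21/10⌋ = 6 → G.
Square: lon ⌊18.94/2⌋ = 9; lat ⌊9.21/1⌋ = 9.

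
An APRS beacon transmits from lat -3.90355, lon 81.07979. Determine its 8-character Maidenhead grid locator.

Offset from 180°W / 90°S: lon 261.07979°, lat 86.09645°.
Field (20°×10°, letters A–R): 261.07979/20 → 13 → N, 86.09645/10 → 8 → I; chars NI.
Square (2°×1°, digits 0–9): 1.07979/2 → 0, 6.09645/1 → 6; chars 06.
Subsquare (5′×2.5′, letters a–x): 1.07979/0.0833333 → 12 → m, 0.09645/0.0416667 → 2 → c; chars mc.
Extended square (30″×15″, digits 0–9): 0.07979/0.00833333 → 9, 0.01312/0.00416667 → 3; chars 93.

NI06mc93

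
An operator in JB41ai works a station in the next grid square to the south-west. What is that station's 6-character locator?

Longitude subsquare a = 0; −1 → -1, wraps to 23 = x, carry into square.
Longitude square 4; −1 → 3.
Latitude subsquare i = 8; −1 → 7 = h.

JB31xh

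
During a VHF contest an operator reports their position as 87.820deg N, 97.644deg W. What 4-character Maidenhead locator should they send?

ER17

Add 180° to longitude and 90° to latitude: 82.36, 177.82.
Field: lon ⌊82.36/20⌋ = 4 → E; lat ⌊177.82/10⌋ = 17 → R.
Square: lon ⌊2.36/2⌋ = 1; lat ⌊7.82/1⌋ = 7.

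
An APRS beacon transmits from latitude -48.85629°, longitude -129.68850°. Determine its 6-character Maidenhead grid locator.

CE51dd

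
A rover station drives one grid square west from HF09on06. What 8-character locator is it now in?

HF09nn96

Longitude extended square 0; −1 → -1, wraps to 9, carry into subsquare.
Longitude subsquare o = 14; −1 → 13 = n.
The latitude characters are unchanged.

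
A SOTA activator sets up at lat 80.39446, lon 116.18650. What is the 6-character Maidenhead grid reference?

OR80cj

Shift to the Maidenhead origin (180°W, 90°S): lon 296.1865, lat 170.3945.
Field (20°×10°, letters A–R): lon ⌊296.1865/20⌋ = 14 → O; lat ⌊170.3945/10⌋ = 17 → R.
Square (2°×1°, digits 0–9): lon ⌊16.1865/2⌋ = 8; lat ⌊0.3945/1⌋ = 0.
Subsquare (5′×2.5′, letters a–x): lon ⌊0.1865/0.0833333⌋ = 2 → c; lat ⌊0.3945/0.0416667⌋ = 9 → j.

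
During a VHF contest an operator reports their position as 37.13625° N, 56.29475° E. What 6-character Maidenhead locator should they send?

LM87dd

Shift to the Maidenhead origin (180°W, 90°S): lon 236.2947, lat 127.1362.
Field (20°×10°, letters A–R): 236.2947/20 → 11 → L, 127.1362/10 → 12 → M; chars LM.
Square (2°×1°, digits 0–9): 16.2947/2 → 8, 7.1362/1 → 7; chars 87.
Subsquare (5′×2.5′, letters a–x): 0.2947/0.0833333 → 3 → d, 0.1362/0.0416667 → 3 → d; chars dd.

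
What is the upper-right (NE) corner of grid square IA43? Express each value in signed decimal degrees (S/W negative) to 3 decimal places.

Field I=8, A=0: +8·20° lon, +0·10° lat → SW at lon -20°, lat -90°.
Square 4, 3: +4·2° lon, +3·1° lat → SW at lon -12°, lat -87°.
Cell spans 2° lon × 1° lat. NE corner is SW corner plus one full cell.
latitude -86.000, longitude -10.000.

-86.000, -10.000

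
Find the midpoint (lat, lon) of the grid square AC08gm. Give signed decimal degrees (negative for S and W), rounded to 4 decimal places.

-61.4792, -179.4583

Field A=0, C=2: +0·20° lon, +2·10° lat → SW at lon -180°, lat -70°.
Square 0, 8: +0·2° lon, +8·1° lat → SW at lon -180°, lat -62°.
Subsquare g=6, m=12: +6·0.0833333° lon, +12·0.0416667° lat → SW at lon -179.5°, lat -61.5°.
Cell spans 0.0833333° lon × 0.0416667° lat. Centre is SW corner plus half of each.
latitude -61.4792, longitude -179.4583.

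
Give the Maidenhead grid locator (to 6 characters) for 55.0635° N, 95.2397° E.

NO75ob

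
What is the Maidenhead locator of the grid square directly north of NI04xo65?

NI04xo66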